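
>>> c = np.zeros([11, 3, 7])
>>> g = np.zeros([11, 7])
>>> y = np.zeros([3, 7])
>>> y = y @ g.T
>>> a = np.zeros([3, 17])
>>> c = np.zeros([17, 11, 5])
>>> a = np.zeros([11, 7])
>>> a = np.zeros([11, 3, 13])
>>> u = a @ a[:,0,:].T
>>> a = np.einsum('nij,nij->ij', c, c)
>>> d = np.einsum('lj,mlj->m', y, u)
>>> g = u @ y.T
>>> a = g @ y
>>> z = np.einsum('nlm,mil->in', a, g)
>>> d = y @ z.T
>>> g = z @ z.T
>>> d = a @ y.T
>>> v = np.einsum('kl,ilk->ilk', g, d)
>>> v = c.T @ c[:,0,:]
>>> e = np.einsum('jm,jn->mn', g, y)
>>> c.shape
(17, 11, 5)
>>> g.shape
(3, 3)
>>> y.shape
(3, 11)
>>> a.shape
(11, 3, 11)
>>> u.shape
(11, 3, 11)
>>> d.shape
(11, 3, 3)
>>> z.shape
(3, 11)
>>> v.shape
(5, 11, 5)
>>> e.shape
(3, 11)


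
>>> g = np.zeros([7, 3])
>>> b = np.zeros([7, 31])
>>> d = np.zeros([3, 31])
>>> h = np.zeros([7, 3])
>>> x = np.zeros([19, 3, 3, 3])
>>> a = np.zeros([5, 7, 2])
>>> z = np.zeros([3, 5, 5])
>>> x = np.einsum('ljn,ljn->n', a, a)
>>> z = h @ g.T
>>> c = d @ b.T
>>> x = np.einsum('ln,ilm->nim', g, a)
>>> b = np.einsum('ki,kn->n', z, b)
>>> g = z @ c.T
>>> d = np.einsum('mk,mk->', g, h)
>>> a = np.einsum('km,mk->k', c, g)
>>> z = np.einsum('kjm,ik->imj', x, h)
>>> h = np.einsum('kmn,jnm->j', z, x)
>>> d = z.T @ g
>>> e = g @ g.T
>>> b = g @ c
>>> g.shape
(7, 3)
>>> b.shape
(7, 7)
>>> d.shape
(5, 2, 3)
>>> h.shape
(3,)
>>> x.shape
(3, 5, 2)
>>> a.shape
(3,)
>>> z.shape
(7, 2, 5)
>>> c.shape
(3, 7)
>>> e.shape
(7, 7)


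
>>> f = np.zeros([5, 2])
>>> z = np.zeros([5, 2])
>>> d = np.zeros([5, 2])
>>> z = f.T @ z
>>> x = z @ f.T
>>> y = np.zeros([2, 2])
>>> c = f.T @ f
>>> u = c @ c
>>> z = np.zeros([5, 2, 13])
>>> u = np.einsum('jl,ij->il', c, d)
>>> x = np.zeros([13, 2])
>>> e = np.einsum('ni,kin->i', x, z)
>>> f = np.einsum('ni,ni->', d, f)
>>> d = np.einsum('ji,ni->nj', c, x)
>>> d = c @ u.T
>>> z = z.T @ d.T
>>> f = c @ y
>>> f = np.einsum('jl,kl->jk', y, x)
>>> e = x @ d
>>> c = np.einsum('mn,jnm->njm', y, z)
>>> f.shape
(2, 13)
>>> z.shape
(13, 2, 2)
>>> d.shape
(2, 5)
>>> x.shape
(13, 2)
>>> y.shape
(2, 2)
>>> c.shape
(2, 13, 2)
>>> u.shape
(5, 2)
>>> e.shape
(13, 5)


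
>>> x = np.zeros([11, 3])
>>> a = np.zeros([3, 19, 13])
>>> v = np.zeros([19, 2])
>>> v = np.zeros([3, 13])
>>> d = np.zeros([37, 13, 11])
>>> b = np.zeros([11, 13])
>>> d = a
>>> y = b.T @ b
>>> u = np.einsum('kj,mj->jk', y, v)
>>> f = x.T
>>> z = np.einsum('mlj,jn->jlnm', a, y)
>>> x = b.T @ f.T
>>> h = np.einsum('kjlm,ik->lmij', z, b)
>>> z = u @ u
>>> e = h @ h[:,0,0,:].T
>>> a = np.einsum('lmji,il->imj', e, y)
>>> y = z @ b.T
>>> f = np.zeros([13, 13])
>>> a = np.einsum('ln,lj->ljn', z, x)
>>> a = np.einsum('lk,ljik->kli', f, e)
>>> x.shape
(13, 3)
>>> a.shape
(13, 13, 11)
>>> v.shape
(3, 13)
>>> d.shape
(3, 19, 13)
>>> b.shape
(11, 13)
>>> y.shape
(13, 11)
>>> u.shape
(13, 13)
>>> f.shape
(13, 13)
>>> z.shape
(13, 13)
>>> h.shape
(13, 3, 11, 19)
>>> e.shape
(13, 3, 11, 13)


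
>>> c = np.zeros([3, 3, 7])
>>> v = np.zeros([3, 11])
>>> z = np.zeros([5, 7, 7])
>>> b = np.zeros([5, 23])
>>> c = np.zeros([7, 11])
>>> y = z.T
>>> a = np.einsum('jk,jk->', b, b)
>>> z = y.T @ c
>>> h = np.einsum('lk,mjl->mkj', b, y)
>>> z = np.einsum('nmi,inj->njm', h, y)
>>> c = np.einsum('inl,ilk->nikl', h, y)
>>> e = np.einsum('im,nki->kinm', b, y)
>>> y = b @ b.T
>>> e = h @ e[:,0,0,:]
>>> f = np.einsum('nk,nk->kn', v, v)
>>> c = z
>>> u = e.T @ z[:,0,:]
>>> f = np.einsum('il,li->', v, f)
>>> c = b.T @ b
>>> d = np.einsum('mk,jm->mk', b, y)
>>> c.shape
(23, 23)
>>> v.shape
(3, 11)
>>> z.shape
(7, 5, 23)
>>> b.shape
(5, 23)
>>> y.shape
(5, 5)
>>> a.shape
()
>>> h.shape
(7, 23, 7)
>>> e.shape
(7, 23, 23)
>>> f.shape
()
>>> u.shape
(23, 23, 23)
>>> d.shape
(5, 23)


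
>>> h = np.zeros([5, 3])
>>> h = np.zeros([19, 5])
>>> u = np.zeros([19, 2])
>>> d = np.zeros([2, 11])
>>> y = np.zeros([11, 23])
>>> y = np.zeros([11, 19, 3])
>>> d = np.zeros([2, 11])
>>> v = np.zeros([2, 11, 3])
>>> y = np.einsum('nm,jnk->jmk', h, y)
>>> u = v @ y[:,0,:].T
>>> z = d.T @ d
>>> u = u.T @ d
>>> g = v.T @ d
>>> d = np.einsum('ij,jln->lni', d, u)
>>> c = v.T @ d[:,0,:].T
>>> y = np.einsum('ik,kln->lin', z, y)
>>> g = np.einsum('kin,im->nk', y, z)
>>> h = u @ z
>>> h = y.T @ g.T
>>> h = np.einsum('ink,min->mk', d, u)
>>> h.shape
(11, 2)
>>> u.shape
(11, 11, 11)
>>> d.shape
(11, 11, 2)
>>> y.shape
(5, 11, 3)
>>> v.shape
(2, 11, 3)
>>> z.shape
(11, 11)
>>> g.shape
(3, 5)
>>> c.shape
(3, 11, 11)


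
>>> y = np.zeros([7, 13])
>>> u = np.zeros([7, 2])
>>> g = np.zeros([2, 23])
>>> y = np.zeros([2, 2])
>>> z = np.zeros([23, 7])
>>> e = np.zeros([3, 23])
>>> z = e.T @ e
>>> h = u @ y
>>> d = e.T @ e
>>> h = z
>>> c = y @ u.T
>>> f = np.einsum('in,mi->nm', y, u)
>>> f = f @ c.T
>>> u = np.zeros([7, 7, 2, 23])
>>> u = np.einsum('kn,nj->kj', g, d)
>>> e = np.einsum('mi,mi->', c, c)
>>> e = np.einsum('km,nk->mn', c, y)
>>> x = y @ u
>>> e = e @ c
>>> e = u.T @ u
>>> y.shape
(2, 2)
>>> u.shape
(2, 23)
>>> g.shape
(2, 23)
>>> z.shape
(23, 23)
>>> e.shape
(23, 23)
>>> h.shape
(23, 23)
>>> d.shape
(23, 23)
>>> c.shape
(2, 7)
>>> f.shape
(2, 2)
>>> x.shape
(2, 23)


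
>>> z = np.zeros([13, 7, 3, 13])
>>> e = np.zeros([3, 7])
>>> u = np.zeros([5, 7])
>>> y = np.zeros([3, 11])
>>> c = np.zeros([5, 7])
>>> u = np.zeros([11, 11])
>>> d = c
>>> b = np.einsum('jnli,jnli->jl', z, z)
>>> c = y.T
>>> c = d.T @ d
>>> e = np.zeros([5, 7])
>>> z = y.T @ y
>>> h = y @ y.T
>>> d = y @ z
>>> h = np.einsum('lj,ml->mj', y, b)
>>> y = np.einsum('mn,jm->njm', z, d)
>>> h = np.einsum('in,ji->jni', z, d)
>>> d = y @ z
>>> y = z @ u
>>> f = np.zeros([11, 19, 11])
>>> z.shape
(11, 11)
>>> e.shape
(5, 7)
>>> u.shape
(11, 11)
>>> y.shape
(11, 11)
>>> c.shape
(7, 7)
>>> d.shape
(11, 3, 11)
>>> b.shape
(13, 3)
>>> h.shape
(3, 11, 11)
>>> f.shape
(11, 19, 11)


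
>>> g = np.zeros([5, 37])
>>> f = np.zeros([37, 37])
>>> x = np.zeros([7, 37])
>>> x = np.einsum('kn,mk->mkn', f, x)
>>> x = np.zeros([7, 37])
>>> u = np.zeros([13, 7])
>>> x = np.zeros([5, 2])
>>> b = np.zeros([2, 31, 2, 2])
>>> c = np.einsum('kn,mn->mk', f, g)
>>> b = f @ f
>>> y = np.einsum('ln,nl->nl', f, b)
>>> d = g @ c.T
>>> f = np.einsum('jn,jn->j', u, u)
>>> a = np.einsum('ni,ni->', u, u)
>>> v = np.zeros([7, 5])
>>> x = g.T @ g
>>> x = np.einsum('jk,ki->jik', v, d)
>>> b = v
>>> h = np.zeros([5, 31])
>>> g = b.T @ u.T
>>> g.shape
(5, 13)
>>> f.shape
(13,)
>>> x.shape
(7, 5, 5)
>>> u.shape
(13, 7)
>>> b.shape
(7, 5)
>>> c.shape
(5, 37)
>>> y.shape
(37, 37)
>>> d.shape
(5, 5)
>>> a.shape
()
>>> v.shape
(7, 5)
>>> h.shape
(5, 31)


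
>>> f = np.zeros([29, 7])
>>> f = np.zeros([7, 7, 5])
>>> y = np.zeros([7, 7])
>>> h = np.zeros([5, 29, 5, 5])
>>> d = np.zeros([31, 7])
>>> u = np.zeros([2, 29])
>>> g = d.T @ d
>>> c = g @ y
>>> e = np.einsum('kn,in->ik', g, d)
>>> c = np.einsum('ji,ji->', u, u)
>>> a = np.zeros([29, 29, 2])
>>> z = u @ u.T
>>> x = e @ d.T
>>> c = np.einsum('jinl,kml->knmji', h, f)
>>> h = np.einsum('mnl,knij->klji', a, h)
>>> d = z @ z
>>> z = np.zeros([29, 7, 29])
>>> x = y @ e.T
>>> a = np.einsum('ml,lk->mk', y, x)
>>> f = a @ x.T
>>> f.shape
(7, 7)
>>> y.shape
(7, 7)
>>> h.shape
(5, 2, 5, 5)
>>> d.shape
(2, 2)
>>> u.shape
(2, 29)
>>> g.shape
(7, 7)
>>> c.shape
(7, 5, 7, 5, 29)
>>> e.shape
(31, 7)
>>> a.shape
(7, 31)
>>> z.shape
(29, 7, 29)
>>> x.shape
(7, 31)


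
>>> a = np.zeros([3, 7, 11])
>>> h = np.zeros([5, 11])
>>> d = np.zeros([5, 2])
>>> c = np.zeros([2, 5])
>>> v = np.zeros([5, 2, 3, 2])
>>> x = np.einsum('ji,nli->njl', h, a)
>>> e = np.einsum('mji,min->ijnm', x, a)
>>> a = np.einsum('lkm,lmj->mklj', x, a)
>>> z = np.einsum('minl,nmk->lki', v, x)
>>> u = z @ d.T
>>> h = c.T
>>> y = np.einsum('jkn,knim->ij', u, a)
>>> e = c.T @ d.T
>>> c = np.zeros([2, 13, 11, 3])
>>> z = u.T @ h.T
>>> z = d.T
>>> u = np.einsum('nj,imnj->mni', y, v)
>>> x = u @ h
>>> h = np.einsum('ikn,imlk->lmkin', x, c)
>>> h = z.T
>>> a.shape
(7, 5, 3, 11)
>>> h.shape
(5, 2)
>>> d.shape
(5, 2)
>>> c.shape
(2, 13, 11, 3)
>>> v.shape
(5, 2, 3, 2)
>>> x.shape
(2, 3, 2)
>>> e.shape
(5, 5)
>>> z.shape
(2, 5)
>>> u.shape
(2, 3, 5)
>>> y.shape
(3, 2)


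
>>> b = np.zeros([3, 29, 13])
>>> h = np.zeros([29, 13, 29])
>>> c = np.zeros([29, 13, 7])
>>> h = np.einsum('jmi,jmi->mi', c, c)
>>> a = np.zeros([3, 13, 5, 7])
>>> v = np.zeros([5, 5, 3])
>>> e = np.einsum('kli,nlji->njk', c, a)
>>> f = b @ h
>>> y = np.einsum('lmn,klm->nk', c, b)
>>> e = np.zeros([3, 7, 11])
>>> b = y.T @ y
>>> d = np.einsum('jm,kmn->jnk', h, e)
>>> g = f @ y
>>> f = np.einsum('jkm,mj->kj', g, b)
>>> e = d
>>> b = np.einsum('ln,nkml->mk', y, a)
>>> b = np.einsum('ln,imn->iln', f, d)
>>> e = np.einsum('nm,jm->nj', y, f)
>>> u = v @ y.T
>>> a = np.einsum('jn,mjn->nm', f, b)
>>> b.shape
(13, 29, 3)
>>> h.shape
(13, 7)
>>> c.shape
(29, 13, 7)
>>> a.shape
(3, 13)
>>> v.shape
(5, 5, 3)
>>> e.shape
(7, 29)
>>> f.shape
(29, 3)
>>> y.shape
(7, 3)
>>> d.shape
(13, 11, 3)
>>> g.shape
(3, 29, 3)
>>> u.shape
(5, 5, 7)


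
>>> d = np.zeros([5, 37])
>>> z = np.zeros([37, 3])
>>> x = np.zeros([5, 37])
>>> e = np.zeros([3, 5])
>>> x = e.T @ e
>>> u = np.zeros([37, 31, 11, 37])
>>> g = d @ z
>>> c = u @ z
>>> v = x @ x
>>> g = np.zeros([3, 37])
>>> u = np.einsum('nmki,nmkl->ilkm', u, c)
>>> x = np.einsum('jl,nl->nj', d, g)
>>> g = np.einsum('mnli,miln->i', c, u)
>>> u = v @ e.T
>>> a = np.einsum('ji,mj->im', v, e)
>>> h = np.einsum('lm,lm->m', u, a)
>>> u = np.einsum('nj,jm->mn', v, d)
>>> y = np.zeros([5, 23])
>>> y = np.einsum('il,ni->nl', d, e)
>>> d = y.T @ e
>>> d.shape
(37, 5)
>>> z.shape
(37, 3)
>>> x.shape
(3, 5)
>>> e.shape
(3, 5)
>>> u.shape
(37, 5)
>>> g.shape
(3,)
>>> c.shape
(37, 31, 11, 3)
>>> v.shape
(5, 5)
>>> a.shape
(5, 3)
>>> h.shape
(3,)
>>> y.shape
(3, 37)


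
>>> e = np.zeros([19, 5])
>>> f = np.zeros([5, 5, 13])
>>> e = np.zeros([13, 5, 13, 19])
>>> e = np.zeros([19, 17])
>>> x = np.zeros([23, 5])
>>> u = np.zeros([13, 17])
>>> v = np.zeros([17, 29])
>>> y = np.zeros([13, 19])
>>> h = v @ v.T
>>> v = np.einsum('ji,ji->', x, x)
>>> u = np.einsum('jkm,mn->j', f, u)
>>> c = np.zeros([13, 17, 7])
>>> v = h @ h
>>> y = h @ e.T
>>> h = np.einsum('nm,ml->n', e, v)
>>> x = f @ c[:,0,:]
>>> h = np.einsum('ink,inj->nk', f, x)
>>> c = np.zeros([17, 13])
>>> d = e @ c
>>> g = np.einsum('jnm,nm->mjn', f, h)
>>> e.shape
(19, 17)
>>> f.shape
(5, 5, 13)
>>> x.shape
(5, 5, 7)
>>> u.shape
(5,)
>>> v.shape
(17, 17)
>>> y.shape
(17, 19)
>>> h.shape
(5, 13)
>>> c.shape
(17, 13)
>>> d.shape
(19, 13)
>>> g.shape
(13, 5, 5)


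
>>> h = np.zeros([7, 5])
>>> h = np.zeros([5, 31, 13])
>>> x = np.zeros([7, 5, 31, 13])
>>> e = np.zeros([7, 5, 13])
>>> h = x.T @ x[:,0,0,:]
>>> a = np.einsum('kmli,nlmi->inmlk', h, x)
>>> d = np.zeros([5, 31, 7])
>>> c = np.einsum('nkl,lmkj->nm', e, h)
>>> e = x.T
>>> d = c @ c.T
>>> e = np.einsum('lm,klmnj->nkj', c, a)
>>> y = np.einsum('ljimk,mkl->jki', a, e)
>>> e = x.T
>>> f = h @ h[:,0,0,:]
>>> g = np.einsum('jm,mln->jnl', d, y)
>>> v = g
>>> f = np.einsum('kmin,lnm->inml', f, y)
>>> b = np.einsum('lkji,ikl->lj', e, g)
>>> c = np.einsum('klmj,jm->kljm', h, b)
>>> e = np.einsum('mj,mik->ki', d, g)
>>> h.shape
(13, 31, 5, 13)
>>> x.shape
(7, 5, 31, 13)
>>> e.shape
(13, 31)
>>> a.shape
(13, 7, 31, 5, 13)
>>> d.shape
(7, 7)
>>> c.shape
(13, 31, 13, 5)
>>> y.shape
(7, 13, 31)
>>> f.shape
(5, 13, 31, 7)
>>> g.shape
(7, 31, 13)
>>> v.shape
(7, 31, 13)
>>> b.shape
(13, 5)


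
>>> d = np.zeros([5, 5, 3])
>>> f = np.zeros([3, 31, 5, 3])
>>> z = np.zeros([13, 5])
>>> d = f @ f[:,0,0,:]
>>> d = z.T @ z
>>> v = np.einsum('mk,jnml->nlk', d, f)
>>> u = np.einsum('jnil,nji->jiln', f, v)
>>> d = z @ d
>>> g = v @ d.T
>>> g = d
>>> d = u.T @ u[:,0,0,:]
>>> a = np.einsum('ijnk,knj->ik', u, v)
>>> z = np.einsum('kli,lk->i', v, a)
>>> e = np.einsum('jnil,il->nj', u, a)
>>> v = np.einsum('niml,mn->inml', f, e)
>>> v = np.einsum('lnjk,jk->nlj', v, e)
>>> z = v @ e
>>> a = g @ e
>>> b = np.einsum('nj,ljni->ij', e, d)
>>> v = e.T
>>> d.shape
(31, 3, 5, 31)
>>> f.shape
(3, 31, 5, 3)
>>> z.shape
(3, 31, 3)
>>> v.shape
(3, 5)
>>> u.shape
(3, 5, 3, 31)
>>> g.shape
(13, 5)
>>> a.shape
(13, 3)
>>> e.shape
(5, 3)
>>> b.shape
(31, 3)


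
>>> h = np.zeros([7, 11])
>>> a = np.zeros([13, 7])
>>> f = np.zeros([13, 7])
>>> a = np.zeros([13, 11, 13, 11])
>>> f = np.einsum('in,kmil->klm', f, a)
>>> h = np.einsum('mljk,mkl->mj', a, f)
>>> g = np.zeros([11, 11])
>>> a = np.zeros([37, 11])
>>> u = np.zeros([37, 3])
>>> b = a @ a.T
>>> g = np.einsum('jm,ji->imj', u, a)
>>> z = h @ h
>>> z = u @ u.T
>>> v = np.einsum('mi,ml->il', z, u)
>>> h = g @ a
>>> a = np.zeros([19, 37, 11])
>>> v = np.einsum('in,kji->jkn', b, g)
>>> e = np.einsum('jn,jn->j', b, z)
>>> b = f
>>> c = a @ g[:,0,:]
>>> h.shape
(11, 3, 11)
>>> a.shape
(19, 37, 11)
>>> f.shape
(13, 11, 11)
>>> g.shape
(11, 3, 37)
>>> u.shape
(37, 3)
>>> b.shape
(13, 11, 11)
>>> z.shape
(37, 37)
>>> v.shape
(3, 11, 37)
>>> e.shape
(37,)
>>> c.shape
(19, 37, 37)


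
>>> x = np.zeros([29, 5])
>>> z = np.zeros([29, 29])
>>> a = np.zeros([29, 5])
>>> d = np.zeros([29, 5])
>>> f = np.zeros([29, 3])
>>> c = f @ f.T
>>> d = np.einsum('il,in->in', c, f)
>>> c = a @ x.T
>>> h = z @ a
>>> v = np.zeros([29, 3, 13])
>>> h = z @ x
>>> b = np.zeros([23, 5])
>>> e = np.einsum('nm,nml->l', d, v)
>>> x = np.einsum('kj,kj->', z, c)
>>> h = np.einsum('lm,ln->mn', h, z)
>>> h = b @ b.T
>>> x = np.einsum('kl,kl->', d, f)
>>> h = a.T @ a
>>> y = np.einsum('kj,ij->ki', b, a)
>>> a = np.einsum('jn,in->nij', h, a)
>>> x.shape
()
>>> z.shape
(29, 29)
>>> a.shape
(5, 29, 5)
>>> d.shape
(29, 3)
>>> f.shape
(29, 3)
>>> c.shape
(29, 29)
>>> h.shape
(5, 5)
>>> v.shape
(29, 3, 13)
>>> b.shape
(23, 5)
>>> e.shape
(13,)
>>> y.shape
(23, 29)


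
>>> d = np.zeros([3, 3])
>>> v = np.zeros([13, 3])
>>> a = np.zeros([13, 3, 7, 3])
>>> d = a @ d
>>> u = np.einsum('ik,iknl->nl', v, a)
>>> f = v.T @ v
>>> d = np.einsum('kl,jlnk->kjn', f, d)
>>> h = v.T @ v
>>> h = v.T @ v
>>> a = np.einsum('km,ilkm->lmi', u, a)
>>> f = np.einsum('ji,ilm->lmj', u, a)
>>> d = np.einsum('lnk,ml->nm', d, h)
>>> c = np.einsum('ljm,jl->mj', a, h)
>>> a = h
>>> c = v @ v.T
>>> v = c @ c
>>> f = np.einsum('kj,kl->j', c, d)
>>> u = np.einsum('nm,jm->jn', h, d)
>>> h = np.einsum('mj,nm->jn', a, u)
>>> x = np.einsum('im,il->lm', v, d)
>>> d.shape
(13, 3)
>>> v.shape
(13, 13)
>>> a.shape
(3, 3)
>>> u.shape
(13, 3)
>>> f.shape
(13,)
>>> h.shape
(3, 13)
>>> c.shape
(13, 13)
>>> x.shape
(3, 13)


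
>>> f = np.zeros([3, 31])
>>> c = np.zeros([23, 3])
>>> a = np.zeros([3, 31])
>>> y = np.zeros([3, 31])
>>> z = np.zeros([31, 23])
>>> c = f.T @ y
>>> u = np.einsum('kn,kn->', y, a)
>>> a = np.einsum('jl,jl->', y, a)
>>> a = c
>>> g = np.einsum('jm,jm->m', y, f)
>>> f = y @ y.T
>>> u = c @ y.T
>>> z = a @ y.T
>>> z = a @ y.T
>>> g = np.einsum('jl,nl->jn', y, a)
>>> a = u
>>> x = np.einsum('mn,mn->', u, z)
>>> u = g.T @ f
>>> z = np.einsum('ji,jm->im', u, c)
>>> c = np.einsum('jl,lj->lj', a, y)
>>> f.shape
(3, 3)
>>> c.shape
(3, 31)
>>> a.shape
(31, 3)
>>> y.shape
(3, 31)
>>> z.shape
(3, 31)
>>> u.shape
(31, 3)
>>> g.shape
(3, 31)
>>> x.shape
()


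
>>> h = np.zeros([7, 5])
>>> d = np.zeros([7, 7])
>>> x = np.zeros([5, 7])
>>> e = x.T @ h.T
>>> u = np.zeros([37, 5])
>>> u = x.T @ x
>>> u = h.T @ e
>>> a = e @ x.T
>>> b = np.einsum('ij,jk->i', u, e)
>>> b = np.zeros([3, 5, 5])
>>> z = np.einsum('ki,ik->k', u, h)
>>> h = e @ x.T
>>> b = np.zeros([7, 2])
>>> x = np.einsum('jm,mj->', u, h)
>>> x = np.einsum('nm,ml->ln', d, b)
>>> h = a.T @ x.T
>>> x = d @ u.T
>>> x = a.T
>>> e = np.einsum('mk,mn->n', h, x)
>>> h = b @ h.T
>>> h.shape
(7, 5)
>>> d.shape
(7, 7)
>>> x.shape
(5, 7)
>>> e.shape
(7,)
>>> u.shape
(5, 7)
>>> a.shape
(7, 5)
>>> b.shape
(7, 2)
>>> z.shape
(5,)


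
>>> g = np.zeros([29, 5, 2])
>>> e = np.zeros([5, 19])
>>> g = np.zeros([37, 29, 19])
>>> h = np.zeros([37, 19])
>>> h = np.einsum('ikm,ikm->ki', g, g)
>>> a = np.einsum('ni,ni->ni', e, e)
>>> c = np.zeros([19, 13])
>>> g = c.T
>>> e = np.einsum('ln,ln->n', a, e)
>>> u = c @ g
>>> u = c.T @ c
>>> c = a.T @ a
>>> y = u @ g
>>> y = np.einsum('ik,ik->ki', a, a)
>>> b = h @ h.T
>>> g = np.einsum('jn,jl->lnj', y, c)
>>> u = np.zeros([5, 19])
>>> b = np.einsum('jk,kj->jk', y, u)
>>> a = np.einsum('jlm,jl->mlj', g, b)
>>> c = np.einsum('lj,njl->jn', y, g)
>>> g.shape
(19, 5, 19)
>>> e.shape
(19,)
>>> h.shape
(29, 37)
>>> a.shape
(19, 5, 19)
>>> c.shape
(5, 19)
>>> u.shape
(5, 19)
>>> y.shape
(19, 5)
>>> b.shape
(19, 5)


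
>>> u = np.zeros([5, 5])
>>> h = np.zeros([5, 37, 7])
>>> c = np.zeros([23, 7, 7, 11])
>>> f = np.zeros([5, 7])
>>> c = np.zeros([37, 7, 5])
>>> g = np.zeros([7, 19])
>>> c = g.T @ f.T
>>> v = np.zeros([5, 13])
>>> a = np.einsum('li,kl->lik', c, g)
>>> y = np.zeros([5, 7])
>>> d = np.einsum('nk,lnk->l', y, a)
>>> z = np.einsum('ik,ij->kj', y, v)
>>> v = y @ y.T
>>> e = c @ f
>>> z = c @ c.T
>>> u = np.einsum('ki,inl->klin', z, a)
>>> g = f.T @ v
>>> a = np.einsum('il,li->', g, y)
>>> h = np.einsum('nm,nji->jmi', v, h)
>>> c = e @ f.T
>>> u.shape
(19, 7, 19, 5)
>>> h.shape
(37, 5, 7)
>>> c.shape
(19, 5)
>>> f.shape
(5, 7)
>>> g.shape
(7, 5)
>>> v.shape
(5, 5)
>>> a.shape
()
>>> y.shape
(5, 7)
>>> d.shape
(19,)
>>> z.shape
(19, 19)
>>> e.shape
(19, 7)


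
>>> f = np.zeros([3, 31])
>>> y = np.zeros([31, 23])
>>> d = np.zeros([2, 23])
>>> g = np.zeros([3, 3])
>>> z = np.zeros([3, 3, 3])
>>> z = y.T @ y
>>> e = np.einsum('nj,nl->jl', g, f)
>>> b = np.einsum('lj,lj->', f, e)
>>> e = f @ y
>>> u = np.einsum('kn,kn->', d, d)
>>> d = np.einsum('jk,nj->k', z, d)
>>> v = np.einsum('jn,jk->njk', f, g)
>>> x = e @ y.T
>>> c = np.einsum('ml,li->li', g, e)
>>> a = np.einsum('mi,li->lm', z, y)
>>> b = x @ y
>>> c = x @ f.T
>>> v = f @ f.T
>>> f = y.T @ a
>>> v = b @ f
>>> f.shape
(23, 23)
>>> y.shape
(31, 23)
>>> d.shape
(23,)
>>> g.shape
(3, 3)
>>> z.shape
(23, 23)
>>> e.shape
(3, 23)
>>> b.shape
(3, 23)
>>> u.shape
()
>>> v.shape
(3, 23)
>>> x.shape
(3, 31)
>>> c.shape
(3, 3)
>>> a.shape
(31, 23)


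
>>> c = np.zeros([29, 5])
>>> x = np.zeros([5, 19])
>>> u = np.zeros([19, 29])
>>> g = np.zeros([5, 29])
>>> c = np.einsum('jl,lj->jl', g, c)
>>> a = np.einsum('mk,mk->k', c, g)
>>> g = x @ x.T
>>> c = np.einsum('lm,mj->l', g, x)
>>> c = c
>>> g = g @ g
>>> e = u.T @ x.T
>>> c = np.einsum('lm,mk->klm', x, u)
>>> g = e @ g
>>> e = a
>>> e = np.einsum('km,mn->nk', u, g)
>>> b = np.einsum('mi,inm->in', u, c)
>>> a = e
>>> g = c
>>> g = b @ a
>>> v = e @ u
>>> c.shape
(29, 5, 19)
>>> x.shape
(5, 19)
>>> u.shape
(19, 29)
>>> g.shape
(29, 19)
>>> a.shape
(5, 19)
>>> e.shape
(5, 19)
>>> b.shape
(29, 5)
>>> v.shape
(5, 29)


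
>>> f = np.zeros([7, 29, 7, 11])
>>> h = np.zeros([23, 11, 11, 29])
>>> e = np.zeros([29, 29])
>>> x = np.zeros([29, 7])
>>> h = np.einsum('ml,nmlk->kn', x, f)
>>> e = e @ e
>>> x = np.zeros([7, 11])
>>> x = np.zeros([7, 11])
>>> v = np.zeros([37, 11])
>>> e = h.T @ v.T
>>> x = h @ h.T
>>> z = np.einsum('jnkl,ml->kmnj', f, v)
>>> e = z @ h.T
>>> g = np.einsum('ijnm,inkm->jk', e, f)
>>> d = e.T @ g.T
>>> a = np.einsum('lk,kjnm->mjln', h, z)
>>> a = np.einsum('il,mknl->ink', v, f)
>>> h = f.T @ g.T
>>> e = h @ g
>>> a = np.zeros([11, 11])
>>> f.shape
(7, 29, 7, 11)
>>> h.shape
(11, 7, 29, 37)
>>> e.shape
(11, 7, 29, 7)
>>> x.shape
(11, 11)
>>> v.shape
(37, 11)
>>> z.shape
(7, 37, 29, 7)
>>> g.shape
(37, 7)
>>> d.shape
(11, 29, 37, 37)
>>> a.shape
(11, 11)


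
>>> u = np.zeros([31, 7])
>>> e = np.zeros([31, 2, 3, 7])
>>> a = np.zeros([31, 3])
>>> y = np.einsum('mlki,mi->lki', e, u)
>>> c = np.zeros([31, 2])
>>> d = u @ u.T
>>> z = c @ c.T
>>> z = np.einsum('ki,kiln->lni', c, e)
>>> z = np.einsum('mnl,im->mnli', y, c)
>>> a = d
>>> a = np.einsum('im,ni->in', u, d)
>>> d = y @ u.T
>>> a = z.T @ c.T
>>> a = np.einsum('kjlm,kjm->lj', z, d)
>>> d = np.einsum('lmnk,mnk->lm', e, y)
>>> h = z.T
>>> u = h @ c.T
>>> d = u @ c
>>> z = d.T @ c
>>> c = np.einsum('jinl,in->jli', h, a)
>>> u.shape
(31, 7, 3, 31)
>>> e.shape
(31, 2, 3, 7)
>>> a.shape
(7, 3)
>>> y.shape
(2, 3, 7)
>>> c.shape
(31, 2, 7)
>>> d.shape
(31, 7, 3, 2)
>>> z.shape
(2, 3, 7, 2)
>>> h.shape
(31, 7, 3, 2)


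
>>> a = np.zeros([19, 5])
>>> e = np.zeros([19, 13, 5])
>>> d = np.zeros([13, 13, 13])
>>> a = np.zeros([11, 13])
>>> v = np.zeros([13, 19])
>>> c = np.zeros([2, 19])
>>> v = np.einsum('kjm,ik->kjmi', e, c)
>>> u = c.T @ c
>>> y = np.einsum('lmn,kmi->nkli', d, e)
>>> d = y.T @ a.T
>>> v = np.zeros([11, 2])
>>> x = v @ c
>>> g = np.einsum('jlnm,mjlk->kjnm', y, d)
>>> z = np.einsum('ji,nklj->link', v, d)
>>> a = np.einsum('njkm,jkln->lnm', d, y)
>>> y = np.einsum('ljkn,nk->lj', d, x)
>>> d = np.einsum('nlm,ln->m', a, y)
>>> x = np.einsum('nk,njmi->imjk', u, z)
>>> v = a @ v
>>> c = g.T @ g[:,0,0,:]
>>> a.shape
(13, 5, 11)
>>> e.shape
(19, 13, 5)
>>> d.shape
(11,)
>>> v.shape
(13, 5, 2)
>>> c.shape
(5, 13, 13, 5)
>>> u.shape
(19, 19)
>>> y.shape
(5, 13)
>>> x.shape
(13, 5, 2, 19)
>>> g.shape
(11, 13, 13, 5)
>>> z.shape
(19, 2, 5, 13)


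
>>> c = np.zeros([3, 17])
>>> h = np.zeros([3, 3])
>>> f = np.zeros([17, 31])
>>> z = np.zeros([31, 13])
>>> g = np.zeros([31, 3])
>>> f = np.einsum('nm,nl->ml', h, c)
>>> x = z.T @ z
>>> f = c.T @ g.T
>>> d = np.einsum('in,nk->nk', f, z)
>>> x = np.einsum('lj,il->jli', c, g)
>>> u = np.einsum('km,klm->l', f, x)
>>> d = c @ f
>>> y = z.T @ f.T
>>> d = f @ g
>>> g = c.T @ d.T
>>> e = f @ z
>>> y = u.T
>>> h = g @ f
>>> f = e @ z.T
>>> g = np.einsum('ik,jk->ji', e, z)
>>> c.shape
(3, 17)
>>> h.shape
(17, 31)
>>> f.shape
(17, 31)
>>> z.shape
(31, 13)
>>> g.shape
(31, 17)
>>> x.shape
(17, 3, 31)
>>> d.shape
(17, 3)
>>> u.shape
(3,)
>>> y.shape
(3,)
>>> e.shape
(17, 13)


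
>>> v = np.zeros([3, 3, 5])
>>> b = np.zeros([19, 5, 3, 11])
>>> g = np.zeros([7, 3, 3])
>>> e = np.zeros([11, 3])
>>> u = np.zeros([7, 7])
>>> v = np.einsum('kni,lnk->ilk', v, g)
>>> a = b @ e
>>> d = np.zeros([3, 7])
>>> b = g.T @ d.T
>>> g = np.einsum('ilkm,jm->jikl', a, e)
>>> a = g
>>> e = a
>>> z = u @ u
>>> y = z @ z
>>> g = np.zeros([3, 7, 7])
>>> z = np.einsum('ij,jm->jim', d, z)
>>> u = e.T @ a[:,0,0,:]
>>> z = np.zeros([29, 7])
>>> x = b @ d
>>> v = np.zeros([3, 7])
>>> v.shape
(3, 7)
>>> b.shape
(3, 3, 3)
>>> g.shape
(3, 7, 7)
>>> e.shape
(11, 19, 3, 5)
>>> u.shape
(5, 3, 19, 5)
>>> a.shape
(11, 19, 3, 5)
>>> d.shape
(3, 7)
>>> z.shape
(29, 7)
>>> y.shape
(7, 7)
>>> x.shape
(3, 3, 7)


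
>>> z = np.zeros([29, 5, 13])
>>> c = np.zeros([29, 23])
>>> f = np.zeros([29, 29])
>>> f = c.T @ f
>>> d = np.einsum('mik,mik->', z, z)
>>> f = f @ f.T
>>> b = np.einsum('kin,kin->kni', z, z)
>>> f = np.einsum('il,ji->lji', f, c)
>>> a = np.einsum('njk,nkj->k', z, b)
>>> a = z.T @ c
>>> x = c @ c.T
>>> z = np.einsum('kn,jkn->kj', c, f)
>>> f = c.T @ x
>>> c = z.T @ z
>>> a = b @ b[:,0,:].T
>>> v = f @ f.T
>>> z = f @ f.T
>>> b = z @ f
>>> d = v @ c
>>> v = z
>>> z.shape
(23, 23)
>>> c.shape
(23, 23)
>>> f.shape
(23, 29)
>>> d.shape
(23, 23)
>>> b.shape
(23, 29)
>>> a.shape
(29, 13, 29)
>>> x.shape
(29, 29)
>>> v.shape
(23, 23)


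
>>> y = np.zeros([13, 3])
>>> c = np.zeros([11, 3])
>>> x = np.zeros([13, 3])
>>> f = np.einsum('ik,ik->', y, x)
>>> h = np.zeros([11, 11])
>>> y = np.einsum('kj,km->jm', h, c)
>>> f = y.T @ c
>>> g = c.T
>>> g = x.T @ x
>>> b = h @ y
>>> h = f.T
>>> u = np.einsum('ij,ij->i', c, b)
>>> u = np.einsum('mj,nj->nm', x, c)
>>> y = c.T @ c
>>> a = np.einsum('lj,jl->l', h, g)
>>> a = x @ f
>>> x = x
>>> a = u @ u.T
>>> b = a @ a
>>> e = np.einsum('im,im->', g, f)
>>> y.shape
(3, 3)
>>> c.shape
(11, 3)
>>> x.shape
(13, 3)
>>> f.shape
(3, 3)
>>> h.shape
(3, 3)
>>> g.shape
(3, 3)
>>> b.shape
(11, 11)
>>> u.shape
(11, 13)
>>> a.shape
(11, 11)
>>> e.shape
()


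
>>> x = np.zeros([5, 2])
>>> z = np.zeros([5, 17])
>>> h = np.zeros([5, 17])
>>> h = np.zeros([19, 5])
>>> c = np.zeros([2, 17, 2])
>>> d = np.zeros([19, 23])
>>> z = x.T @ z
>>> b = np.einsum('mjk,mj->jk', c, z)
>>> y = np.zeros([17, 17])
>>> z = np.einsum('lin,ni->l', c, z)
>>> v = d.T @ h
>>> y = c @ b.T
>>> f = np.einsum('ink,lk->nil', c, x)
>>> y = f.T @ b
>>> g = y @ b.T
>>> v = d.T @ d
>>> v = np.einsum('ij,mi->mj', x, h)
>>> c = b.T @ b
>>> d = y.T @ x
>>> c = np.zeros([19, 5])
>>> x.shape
(5, 2)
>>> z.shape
(2,)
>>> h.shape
(19, 5)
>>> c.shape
(19, 5)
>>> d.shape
(2, 2, 2)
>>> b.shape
(17, 2)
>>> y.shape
(5, 2, 2)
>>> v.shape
(19, 2)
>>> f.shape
(17, 2, 5)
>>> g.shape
(5, 2, 17)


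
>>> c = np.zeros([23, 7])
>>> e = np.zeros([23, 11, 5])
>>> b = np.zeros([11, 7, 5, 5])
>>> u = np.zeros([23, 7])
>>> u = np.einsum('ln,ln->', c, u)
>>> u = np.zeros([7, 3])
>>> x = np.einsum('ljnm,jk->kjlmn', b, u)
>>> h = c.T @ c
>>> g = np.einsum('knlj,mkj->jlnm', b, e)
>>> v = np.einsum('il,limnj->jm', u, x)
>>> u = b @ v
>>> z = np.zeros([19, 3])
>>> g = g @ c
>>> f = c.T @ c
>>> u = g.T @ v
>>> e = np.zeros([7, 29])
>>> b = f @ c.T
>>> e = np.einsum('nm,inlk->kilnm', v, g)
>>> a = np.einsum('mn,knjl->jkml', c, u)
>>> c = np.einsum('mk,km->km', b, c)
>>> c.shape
(23, 7)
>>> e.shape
(7, 5, 7, 5, 11)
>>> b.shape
(7, 23)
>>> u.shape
(7, 7, 5, 11)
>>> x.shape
(3, 7, 11, 5, 5)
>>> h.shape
(7, 7)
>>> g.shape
(5, 5, 7, 7)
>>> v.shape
(5, 11)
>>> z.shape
(19, 3)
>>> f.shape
(7, 7)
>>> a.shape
(5, 7, 23, 11)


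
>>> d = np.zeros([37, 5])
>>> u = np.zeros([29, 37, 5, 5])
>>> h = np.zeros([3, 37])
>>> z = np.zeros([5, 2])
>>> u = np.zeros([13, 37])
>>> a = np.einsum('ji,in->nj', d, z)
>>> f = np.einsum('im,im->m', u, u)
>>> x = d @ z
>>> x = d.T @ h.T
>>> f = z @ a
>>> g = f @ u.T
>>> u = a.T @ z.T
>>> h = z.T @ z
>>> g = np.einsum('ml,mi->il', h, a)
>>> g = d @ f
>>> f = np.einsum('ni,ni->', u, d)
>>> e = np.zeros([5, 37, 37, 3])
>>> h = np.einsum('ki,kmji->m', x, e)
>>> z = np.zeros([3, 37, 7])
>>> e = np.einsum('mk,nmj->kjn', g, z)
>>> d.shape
(37, 5)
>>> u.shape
(37, 5)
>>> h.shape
(37,)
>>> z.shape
(3, 37, 7)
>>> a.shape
(2, 37)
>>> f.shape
()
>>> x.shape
(5, 3)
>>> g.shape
(37, 37)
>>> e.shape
(37, 7, 3)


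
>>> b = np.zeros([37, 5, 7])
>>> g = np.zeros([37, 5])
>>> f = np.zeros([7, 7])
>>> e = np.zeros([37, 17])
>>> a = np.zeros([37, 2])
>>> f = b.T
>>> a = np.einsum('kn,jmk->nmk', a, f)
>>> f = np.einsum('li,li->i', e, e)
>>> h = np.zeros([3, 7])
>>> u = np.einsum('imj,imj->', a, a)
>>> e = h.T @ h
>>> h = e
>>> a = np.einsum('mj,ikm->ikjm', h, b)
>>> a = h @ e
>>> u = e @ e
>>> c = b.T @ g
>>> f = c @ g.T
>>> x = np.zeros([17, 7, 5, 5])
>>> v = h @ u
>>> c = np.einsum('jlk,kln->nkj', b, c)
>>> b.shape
(37, 5, 7)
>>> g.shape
(37, 5)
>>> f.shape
(7, 5, 37)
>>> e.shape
(7, 7)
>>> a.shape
(7, 7)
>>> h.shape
(7, 7)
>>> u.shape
(7, 7)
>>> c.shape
(5, 7, 37)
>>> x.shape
(17, 7, 5, 5)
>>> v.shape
(7, 7)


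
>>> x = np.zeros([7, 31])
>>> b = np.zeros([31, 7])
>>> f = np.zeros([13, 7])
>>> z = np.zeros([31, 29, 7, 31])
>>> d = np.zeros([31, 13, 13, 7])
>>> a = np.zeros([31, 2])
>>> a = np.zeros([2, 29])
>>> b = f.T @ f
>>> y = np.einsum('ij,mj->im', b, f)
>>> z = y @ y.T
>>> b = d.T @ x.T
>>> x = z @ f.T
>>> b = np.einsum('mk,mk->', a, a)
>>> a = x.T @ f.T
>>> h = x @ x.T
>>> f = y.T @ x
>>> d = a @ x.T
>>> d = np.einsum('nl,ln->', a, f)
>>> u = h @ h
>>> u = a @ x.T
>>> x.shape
(7, 13)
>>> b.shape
()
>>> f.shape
(13, 13)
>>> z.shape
(7, 7)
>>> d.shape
()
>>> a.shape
(13, 13)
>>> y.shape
(7, 13)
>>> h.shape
(7, 7)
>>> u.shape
(13, 7)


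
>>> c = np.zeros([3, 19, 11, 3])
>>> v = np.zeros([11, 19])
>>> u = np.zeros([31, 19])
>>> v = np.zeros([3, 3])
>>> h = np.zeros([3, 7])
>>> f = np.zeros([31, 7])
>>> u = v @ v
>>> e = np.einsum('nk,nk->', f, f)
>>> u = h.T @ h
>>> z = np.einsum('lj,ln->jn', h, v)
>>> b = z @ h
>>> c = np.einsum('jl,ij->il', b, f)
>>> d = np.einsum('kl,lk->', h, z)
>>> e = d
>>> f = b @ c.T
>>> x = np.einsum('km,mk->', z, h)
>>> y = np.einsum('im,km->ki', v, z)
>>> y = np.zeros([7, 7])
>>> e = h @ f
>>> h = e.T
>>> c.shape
(31, 7)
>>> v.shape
(3, 3)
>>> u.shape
(7, 7)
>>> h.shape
(31, 3)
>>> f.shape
(7, 31)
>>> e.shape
(3, 31)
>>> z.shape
(7, 3)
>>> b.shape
(7, 7)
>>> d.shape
()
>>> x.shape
()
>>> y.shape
(7, 7)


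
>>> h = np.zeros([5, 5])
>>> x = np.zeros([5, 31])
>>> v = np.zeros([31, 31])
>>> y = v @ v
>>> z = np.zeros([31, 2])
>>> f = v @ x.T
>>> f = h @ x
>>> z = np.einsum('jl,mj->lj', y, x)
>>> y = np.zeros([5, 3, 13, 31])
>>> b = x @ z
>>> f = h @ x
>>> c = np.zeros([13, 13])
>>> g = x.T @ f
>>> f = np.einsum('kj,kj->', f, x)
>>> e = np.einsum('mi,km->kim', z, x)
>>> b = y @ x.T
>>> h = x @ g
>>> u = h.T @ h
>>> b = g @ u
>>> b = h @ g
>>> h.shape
(5, 31)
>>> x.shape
(5, 31)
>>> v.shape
(31, 31)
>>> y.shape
(5, 3, 13, 31)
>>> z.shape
(31, 31)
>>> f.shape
()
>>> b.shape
(5, 31)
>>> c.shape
(13, 13)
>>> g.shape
(31, 31)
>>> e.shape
(5, 31, 31)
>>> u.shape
(31, 31)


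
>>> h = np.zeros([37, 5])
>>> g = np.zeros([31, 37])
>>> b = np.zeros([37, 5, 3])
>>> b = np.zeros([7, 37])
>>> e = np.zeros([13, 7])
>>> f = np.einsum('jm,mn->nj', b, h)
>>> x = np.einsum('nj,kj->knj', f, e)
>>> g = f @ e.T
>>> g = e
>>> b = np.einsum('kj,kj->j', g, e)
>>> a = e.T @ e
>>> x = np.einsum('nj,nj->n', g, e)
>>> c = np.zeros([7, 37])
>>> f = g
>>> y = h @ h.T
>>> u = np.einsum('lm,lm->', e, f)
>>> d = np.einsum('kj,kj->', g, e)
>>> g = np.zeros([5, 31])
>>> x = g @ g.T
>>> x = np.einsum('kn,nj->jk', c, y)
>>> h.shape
(37, 5)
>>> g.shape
(5, 31)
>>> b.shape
(7,)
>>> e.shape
(13, 7)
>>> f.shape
(13, 7)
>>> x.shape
(37, 7)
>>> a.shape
(7, 7)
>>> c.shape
(7, 37)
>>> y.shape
(37, 37)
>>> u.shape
()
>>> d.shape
()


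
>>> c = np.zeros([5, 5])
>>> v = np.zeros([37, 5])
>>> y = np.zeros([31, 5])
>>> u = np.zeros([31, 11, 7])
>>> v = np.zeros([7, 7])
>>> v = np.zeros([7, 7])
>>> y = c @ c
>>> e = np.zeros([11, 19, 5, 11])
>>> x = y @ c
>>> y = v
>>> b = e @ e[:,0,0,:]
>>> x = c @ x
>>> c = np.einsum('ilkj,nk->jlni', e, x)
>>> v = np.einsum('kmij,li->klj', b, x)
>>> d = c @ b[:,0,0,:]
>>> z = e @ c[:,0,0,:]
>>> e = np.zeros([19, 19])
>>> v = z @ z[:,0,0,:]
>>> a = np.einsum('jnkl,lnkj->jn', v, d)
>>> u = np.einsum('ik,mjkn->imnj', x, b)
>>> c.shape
(11, 19, 5, 11)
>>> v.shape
(11, 19, 5, 11)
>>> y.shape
(7, 7)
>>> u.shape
(5, 11, 11, 19)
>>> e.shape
(19, 19)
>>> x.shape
(5, 5)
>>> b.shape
(11, 19, 5, 11)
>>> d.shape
(11, 19, 5, 11)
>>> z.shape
(11, 19, 5, 11)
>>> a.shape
(11, 19)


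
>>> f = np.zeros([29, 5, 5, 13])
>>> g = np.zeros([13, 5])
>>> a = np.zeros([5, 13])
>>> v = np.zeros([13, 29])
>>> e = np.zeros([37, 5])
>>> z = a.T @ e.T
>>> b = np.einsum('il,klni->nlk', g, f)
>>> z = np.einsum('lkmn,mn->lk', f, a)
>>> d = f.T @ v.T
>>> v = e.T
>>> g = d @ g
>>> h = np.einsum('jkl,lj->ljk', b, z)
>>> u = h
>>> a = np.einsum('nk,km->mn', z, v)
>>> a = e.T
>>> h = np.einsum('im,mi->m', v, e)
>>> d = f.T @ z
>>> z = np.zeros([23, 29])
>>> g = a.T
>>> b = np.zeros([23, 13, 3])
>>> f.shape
(29, 5, 5, 13)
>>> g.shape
(37, 5)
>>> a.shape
(5, 37)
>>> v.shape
(5, 37)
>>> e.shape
(37, 5)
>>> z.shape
(23, 29)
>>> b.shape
(23, 13, 3)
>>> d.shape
(13, 5, 5, 5)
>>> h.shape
(37,)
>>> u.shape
(29, 5, 5)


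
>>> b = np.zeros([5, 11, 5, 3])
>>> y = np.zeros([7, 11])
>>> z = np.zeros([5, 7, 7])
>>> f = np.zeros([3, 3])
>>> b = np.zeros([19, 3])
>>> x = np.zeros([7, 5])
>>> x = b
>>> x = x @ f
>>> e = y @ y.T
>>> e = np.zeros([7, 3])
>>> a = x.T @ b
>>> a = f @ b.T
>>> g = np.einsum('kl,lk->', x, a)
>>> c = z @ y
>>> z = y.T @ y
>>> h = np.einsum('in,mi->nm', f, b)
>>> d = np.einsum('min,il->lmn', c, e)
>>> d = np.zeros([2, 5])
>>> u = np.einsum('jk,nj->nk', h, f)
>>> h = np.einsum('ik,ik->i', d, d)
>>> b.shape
(19, 3)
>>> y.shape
(7, 11)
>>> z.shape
(11, 11)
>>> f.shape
(3, 3)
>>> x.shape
(19, 3)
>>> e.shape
(7, 3)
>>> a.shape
(3, 19)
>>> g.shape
()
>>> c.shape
(5, 7, 11)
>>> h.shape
(2,)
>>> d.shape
(2, 5)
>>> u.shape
(3, 19)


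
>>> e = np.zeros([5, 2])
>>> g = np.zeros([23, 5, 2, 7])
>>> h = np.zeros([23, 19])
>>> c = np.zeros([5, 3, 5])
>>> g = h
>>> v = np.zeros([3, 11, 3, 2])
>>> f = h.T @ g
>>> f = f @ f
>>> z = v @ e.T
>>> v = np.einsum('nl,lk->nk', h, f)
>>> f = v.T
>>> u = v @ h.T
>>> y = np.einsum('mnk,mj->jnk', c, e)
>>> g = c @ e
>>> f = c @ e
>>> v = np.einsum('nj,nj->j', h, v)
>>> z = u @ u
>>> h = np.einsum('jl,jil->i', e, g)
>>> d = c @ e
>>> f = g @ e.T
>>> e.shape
(5, 2)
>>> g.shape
(5, 3, 2)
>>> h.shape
(3,)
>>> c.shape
(5, 3, 5)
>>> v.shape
(19,)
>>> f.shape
(5, 3, 5)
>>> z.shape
(23, 23)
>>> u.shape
(23, 23)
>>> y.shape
(2, 3, 5)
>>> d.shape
(5, 3, 2)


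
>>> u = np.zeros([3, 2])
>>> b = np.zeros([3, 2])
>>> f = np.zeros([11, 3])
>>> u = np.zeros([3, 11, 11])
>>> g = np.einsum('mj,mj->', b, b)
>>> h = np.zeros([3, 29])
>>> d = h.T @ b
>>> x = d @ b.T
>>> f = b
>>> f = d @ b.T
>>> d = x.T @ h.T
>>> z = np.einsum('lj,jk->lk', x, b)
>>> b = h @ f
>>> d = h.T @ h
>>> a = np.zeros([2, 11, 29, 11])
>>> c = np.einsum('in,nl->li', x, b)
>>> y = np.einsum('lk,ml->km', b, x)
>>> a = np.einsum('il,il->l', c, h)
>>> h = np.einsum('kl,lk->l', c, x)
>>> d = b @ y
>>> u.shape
(3, 11, 11)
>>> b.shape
(3, 3)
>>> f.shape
(29, 3)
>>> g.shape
()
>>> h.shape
(29,)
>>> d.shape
(3, 29)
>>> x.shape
(29, 3)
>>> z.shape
(29, 2)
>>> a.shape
(29,)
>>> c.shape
(3, 29)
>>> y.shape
(3, 29)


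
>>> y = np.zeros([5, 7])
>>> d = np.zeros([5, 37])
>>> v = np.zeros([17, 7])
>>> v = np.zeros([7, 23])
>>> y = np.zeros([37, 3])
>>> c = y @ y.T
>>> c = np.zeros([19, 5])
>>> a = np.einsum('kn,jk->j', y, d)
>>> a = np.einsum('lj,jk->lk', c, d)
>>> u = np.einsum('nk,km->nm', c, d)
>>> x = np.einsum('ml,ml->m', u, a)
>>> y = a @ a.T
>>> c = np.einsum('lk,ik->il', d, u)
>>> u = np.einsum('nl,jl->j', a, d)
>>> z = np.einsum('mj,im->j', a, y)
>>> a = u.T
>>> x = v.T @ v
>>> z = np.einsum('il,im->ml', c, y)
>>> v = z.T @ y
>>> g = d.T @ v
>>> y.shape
(19, 19)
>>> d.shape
(5, 37)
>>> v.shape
(5, 19)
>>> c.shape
(19, 5)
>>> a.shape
(5,)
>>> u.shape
(5,)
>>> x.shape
(23, 23)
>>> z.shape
(19, 5)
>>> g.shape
(37, 19)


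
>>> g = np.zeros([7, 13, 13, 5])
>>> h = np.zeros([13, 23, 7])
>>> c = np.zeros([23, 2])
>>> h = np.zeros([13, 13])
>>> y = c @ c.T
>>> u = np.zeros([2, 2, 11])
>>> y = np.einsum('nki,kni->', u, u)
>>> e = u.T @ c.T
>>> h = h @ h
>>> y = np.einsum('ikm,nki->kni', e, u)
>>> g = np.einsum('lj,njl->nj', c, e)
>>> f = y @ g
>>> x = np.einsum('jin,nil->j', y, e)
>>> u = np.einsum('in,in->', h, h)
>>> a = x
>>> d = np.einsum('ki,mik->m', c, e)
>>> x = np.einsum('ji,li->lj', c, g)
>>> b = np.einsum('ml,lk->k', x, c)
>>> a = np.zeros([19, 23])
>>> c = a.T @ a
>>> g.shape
(11, 2)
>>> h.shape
(13, 13)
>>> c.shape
(23, 23)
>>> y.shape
(2, 2, 11)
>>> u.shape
()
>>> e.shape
(11, 2, 23)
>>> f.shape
(2, 2, 2)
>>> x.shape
(11, 23)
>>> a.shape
(19, 23)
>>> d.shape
(11,)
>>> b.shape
(2,)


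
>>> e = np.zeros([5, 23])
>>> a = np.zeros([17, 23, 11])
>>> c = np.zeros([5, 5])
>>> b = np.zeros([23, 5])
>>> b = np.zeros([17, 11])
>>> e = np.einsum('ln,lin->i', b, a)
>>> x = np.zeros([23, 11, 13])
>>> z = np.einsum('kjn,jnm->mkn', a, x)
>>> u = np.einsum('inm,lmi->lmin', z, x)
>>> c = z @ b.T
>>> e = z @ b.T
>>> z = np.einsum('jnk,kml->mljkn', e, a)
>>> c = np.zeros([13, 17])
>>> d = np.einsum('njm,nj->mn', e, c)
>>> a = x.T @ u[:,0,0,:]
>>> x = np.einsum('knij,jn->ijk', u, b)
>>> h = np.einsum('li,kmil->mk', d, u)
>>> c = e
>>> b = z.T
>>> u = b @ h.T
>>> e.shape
(13, 17, 17)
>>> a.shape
(13, 11, 17)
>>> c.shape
(13, 17, 17)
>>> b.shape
(17, 17, 13, 11, 23)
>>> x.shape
(13, 17, 23)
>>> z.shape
(23, 11, 13, 17, 17)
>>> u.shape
(17, 17, 13, 11, 11)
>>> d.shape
(17, 13)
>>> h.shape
(11, 23)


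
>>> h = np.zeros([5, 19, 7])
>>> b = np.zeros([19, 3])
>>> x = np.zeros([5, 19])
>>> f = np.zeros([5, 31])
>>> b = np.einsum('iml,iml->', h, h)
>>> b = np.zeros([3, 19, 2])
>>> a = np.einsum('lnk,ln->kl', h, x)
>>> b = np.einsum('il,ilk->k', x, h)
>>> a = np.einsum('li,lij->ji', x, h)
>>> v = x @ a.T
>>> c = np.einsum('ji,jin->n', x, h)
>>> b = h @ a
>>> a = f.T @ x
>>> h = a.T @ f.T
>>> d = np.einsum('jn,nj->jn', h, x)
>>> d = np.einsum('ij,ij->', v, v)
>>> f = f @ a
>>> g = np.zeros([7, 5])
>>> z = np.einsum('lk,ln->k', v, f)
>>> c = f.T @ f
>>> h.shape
(19, 5)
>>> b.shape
(5, 19, 19)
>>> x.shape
(5, 19)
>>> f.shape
(5, 19)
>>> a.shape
(31, 19)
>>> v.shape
(5, 7)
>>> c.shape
(19, 19)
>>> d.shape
()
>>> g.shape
(7, 5)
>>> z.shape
(7,)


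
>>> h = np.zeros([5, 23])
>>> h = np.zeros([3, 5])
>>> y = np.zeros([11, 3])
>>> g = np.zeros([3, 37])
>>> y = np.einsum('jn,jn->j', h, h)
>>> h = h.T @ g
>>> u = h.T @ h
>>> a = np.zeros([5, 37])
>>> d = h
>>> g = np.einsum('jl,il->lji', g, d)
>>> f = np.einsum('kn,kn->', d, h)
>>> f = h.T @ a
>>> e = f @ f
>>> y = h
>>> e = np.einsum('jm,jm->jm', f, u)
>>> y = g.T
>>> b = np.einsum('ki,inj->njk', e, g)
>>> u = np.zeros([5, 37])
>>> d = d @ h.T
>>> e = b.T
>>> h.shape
(5, 37)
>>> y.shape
(5, 3, 37)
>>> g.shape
(37, 3, 5)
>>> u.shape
(5, 37)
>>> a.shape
(5, 37)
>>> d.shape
(5, 5)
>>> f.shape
(37, 37)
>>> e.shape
(37, 5, 3)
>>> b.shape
(3, 5, 37)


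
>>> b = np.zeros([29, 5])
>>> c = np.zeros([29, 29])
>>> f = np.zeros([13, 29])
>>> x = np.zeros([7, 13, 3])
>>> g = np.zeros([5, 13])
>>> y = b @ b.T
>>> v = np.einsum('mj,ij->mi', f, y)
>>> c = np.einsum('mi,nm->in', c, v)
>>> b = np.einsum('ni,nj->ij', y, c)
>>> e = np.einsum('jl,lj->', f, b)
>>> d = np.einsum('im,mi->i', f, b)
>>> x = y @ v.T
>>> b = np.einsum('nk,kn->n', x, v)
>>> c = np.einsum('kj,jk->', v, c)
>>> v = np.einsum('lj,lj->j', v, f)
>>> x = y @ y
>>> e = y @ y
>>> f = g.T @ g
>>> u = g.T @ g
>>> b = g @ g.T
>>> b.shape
(5, 5)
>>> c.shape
()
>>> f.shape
(13, 13)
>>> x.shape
(29, 29)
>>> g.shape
(5, 13)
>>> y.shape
(29, 29)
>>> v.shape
(29,)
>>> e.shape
(29, 29)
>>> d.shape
(13,)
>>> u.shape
(13, 13)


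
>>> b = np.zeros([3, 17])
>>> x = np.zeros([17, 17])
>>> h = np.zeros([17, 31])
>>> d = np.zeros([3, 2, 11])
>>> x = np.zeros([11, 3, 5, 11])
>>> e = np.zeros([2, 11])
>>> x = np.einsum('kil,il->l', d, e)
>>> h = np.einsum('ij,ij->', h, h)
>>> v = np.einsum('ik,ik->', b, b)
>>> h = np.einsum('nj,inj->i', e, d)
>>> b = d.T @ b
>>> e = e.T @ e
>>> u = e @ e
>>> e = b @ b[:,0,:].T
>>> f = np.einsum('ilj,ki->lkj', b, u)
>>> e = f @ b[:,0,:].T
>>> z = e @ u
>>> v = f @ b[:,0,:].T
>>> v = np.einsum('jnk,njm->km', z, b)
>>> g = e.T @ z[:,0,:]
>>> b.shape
(11, 2, 17)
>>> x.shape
(11,)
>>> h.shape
(3,)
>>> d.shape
(3, 2, 11)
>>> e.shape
(2, 11, 11)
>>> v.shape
(11, 17)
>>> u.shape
(11, 11)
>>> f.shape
(2, 11, 17)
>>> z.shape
(2, 11, 11)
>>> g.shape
(11, 11, 11)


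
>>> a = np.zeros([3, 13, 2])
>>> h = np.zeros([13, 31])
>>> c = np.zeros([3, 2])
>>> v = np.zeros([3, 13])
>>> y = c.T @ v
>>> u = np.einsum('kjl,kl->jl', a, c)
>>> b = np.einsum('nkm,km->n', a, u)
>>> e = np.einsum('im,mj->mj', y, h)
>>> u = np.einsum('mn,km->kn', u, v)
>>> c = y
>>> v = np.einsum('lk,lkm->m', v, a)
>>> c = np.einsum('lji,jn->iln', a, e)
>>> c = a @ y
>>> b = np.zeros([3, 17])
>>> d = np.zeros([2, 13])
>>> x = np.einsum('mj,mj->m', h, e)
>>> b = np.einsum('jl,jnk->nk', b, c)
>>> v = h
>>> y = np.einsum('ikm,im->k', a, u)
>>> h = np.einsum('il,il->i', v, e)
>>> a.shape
(3, 13, 2)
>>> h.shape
(13,)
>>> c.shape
(3, 13, 13)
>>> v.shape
(13, 31)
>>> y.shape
(13,)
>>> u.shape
(3, 2)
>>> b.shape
(13, 13)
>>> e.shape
(13, 31)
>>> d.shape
(2, 13)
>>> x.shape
(13,)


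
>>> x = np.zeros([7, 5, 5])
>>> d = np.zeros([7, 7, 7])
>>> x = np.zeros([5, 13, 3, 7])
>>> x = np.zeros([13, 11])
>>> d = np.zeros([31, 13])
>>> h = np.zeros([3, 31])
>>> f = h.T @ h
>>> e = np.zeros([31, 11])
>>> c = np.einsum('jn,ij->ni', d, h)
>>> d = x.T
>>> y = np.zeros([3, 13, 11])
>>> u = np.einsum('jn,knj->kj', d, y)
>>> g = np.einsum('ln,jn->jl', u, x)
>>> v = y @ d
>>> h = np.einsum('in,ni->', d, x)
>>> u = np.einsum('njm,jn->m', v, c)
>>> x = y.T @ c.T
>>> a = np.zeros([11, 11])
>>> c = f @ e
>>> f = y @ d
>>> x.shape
(11, 13, 13)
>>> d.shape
(11, 13)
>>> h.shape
()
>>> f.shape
(3, 13, 13)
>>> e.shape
(31, 11)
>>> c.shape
(31, 11)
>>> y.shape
(3, 13, 11)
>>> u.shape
(13,)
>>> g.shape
(13, 3)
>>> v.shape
(3, 13, 13)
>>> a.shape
(11, 11)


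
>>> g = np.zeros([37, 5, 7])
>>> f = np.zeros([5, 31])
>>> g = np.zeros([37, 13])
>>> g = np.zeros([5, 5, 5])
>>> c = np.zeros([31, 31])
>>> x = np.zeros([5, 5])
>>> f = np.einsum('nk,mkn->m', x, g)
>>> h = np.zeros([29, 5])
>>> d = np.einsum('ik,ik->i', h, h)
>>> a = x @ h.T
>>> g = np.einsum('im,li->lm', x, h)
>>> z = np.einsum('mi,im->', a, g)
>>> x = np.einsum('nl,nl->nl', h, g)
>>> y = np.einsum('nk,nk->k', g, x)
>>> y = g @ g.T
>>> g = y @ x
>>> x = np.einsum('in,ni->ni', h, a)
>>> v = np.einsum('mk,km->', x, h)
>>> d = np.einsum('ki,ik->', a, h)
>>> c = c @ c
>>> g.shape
(29, 5)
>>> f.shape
(5,)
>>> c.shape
(31, 31)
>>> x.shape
(5, 29)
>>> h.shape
(29, 5)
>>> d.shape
()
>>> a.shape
(5, 29)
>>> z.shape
()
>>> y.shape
(29, 29)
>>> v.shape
()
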